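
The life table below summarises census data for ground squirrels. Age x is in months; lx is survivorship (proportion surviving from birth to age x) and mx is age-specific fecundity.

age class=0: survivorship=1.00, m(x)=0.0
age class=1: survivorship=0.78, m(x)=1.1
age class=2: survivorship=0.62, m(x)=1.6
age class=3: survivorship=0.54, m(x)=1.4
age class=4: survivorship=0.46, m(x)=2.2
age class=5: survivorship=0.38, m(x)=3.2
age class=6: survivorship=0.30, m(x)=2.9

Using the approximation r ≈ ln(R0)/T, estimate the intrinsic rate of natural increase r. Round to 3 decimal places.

R0 = Σ lx·mx = 0 + 0.858 + 0.992 + 0.756 + 1.012 + 1.216 + 0.87 = 5.704
Σ x·lx·mx = 20.458; T = 20.458/5.704 = 3.58661…
r ≈ ln(R0)/T = ln(5.704)/3.58661… = 0.48546… → 0.485

0.485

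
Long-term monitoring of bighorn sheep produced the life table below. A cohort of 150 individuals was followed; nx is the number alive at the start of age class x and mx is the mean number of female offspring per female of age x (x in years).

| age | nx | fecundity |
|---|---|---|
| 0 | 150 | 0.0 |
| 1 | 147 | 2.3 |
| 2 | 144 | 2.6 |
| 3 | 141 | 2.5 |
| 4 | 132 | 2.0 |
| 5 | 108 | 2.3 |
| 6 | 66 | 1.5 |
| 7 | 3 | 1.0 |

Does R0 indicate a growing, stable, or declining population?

growing

lx = nx/n0 = nx/150: 1, 0.98, 0.96, 0.94, 0.88, 0.72, 0.44, 0.02
R0 = Σ lx·mx = 0 + 2.254 + 2.496 + 2.35 + 1.76 + 1.656 + 0.66 + 0.02 = 11.196
R0 > 1, so the population is growing.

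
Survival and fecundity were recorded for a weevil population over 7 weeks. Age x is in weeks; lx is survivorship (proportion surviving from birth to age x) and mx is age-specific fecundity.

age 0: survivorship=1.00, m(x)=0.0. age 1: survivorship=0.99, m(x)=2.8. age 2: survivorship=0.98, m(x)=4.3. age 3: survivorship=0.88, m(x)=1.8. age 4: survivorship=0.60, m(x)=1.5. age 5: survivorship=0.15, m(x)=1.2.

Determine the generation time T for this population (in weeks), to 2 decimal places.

lx·mx: 0, 2.772, 4.214, 1.584, 0.9, 0.18 → R0 = 9.65
x·lx·mx: 0, 2.772, 8.428, 4.752, 3.6, 0.9 → Σ = 20.452
T = 20.452 / 9.65 = 2.119378… → 2.12

2.12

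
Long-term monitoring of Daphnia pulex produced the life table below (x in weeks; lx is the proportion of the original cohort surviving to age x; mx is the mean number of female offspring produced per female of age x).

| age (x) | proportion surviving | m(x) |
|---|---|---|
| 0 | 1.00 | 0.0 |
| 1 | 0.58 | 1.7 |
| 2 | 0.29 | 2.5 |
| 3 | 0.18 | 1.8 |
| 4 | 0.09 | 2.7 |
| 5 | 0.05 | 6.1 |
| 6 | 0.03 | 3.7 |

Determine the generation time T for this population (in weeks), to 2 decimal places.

2.44

lx·mx: 0, 0.986, 0.725, 0.324, 0.243, 0.305, 0.111 → R0 = 2.694
x·lx·mx: 0, 0.986, 1.45, 0.972, 0.972, 1.525, 0.666 → Σ = 6.571
T = 6.571 / 2.694 = 2.439124… → 2.44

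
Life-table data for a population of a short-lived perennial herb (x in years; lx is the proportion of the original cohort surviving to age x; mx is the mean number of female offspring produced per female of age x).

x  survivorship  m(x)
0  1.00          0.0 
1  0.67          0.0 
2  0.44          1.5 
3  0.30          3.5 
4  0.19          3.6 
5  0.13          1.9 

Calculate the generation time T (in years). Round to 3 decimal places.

lx·mx: 0, 0, 0.66, 1.05, 0.684, 0.247 → R0 = 2.641
x·lx·mx: 0, 0, 1.32, 3.15, 2.736, 1.235 → Σ = 8.441
T = 8.441 / 2.641 = 3.196138… → 3.196

3.196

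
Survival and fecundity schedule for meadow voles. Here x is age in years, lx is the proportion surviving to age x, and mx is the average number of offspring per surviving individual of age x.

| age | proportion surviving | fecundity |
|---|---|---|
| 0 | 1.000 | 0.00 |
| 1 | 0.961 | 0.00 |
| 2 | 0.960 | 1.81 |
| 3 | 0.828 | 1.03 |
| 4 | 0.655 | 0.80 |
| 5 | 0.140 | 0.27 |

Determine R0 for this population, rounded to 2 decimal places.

lx·mx by age: 0, 0, 1.7376, 0.85284, 0.524, 0.0378
R0 = Σ lx·mx = 3.15224 → 3.15

3.15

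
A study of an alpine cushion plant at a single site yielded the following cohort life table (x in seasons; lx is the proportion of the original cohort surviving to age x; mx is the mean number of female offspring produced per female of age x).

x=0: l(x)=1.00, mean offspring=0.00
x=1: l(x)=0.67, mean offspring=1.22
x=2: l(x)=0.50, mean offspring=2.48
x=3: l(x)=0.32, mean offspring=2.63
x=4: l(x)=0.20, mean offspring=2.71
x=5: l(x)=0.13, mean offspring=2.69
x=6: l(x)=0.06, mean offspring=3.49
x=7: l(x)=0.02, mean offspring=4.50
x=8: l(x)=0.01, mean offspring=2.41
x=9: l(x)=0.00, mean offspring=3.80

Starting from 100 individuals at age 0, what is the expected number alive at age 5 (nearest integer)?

13

Expected survivors = N0 · l_5 = 100 × 0.13 = 13 → 13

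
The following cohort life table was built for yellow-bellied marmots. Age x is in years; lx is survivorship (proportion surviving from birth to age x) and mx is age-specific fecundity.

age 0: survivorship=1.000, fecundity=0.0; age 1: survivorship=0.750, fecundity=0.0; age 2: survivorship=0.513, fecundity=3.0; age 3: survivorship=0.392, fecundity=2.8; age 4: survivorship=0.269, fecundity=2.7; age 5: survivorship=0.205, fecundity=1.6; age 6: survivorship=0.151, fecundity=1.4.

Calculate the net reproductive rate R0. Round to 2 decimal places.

lx·mx by age: 0, 0, 1.539, 1.0976, 0.7263, 0.328, 0.2114
R0 = Σ lx·mx = 3.9023 → 3.90

3.90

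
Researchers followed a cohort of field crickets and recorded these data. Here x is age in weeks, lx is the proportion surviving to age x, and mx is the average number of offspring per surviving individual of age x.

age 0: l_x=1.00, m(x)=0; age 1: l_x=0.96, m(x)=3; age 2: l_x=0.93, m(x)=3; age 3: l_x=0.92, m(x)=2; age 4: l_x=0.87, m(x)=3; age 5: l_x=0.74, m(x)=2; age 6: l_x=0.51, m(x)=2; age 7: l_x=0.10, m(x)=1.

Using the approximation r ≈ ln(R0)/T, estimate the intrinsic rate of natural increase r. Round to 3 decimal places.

R0 = Σ lx·mx = 0 + 2.88 + 2.79 + 1.84 + 2.61 + 1.48 + 1.02 + 0.1 = 12.72
Σ x·lx·mx = 38.64; T = 38.64/12.72 = 3.03774…
r ≈ ln(R0)/T = ln(12.72)/3.03774… = 0.83719… → 0.837

0.837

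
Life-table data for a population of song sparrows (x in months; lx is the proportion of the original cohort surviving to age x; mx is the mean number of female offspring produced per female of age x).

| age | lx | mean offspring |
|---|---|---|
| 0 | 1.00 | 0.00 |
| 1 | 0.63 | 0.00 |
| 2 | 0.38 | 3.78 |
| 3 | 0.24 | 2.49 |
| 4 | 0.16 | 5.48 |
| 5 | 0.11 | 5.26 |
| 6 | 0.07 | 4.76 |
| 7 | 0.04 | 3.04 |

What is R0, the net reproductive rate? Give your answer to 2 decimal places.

lx·mx by age: 0, 0, 1.4364, 0.5976, 0.8768, 0.5786, 0.3332, 0.1216
R0 = Σ lx·mx = 3.9442 → 3.94

3.94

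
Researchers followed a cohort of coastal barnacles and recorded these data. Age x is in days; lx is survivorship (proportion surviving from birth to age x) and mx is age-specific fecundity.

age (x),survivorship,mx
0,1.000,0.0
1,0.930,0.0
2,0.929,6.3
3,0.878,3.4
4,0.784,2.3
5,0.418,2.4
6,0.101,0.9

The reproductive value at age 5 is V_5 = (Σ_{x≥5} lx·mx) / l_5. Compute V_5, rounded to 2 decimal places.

2.62

lx·mx for x ≥ 5: 1.0032, 0.0909 → sum = 1.0941
V_5 = 1.0941 / l_5 = 1.0941 / 0.418 = 2.617464… → 2.62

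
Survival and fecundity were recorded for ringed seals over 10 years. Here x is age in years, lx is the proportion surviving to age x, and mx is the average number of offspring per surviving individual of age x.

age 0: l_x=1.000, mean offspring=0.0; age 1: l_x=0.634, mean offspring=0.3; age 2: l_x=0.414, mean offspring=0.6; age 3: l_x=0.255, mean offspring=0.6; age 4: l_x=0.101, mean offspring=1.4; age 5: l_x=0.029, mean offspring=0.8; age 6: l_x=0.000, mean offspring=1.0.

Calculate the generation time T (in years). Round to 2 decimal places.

2.42

lx·mx: 0, 0.1902, 0.2484, 0.153, 0.1414, 0.0232, 0 → R0 = 0.7562
x·lx·mx: 0, 0.1902, 0.4968, 0.459, 0.5656, 0.116, 0 → Σ = 1.8276
T = 1.8276 / 0.7562 = 2.416821… → 2.42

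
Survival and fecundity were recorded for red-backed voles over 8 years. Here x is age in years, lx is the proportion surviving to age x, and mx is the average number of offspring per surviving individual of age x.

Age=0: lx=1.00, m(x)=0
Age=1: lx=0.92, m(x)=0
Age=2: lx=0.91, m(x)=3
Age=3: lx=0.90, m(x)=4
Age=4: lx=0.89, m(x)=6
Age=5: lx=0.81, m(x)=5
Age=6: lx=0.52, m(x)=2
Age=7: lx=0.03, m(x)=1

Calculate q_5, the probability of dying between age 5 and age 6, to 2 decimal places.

q_5 = (l_5 − l_6) / l_5 = (0.81 − 0.52) / 0.81
     = 0.29 / 0.81 = 0.358025… → 0.36

0.36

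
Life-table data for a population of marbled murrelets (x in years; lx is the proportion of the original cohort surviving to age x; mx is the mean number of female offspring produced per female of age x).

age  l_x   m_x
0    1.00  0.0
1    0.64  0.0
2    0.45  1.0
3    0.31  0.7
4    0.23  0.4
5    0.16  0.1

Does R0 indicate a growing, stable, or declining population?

R0 = Σ lx·mx = 0 + 0 + 0.45 + 0.217 + 0.092 + 0.016 = 0.775
R0 < 1, so the population is declining.

declining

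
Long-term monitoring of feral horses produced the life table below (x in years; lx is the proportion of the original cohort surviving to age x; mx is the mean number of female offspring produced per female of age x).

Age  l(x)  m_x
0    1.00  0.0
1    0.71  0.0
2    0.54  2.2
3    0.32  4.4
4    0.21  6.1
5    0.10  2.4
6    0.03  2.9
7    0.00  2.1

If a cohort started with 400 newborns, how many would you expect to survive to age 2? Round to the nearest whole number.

Expected survivors = N0 · l_2 = 400 × 0.54 = 216 → 216

216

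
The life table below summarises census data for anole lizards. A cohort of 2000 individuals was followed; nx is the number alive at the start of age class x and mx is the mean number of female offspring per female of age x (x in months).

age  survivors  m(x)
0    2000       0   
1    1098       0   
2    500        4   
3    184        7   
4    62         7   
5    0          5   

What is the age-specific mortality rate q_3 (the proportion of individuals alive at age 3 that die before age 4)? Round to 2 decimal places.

lx = nx/n0 = nx/2000: 1, 0.549, 0.25, 0.092, 0.031, 0
q_3 = (l_3 − l_4) / l_3 = (0.092 − 0.031) / 0.092
     = 0.061 / 0.092 = 0.663043… → 0.66

0.66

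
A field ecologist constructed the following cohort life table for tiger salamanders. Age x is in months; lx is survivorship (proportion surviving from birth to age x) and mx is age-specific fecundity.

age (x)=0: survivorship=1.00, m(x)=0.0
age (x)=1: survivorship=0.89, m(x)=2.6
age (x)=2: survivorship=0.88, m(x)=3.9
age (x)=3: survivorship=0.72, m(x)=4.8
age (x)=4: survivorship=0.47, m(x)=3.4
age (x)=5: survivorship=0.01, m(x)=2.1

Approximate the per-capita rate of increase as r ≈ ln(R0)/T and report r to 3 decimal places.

0.990

R0 = Σ lx·mx = 0 + 2.314 + 3.432 + 3.456 + 1.598 + 0.021 = 10.821
Σ x·lx·mx = 26.043; T = 26.043/10.821 = 2.40671…
r ≈ ln(R0)/T = ln(10.821)/2.40671… = 0.98952… → 0.990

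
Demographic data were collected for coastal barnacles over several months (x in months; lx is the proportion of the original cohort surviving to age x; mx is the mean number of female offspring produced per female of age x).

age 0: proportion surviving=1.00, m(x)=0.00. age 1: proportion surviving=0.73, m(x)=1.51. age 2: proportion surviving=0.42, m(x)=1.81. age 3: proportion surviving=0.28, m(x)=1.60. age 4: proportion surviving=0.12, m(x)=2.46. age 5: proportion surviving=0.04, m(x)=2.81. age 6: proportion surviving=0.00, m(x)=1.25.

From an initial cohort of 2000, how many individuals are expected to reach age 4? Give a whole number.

Expected survivors = N0 · l_4 = 2000 × 0.12 = 240 → 240

240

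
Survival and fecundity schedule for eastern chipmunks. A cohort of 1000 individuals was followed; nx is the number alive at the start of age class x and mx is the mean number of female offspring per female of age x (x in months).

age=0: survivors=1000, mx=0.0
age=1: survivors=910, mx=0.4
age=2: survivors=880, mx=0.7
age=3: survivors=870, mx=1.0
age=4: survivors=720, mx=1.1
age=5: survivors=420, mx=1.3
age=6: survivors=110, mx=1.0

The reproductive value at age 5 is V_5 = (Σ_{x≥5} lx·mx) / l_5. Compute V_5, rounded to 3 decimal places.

lx = nx/n0 = nx/1000: 1, 0.91, 0.88, 0.87, 0.72, 0.42, 0.11
lx·mx for x ≥ 5: 0.546, 0.11 → sum = 0.656
V_5 = 0.656 / l_5 = 0.656 / 0.42 = 1.561905… → 1.562

1.562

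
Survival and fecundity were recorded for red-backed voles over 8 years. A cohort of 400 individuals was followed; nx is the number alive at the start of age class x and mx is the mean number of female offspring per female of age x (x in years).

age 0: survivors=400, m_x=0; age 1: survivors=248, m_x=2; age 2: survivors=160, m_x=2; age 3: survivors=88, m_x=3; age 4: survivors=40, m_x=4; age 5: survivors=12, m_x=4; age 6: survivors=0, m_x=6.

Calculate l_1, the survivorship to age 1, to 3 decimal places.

0.620

l_1 = n_1/n_0 = 248/400 = 0.62 → 0.620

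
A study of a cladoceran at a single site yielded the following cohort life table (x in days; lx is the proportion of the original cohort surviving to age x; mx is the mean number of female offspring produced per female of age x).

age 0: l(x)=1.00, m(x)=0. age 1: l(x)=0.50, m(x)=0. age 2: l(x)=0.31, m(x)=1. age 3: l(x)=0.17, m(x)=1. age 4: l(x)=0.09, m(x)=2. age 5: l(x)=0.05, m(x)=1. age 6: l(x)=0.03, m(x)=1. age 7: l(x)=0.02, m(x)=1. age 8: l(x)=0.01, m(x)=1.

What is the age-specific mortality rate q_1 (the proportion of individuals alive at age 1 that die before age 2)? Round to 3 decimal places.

q_1 = (l_1 − l_2) / l_1 = (0.5 − 0.31) / 0.5
     = 0.19 / 0.5 = 0.38 → 0.380

0.380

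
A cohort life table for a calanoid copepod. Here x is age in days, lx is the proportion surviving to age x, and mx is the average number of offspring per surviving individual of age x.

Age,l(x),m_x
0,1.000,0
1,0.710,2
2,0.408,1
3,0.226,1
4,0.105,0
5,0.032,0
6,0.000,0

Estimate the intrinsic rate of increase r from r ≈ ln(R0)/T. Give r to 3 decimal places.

0.507

R0 = Σ lx·mx = 0 + 1.42 + 0.408 + 0.226 + 0 + 0 + 0 = 2.054
Σ x·lx·mx = 2.914; T = 2.914/2.054 = 1.4187…
r ≈ ln(R0)/T = ln(2.054)/1.4187… = 0.50736… → 0.507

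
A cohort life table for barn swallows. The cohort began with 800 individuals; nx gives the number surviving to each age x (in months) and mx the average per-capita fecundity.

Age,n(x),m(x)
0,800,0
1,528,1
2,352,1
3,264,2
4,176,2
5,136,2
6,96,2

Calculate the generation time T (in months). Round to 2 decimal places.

lx = nx/n0 = nx/800: 1, 0.66, 0.44, 0.33, 0.22, 0.17, 0.12
lx·mx: 0, 0.66, 0.44, 0.66, 0.44, 0.34, 0.24 → R0 = 2.78
x·lx·mx: 0, 0.66, 0.88, 1.98, 1.76, 1.7, 1.44 → Σ = 8.42
T = 8.42 / 2.78 = 3.028777… → 3.03

3.03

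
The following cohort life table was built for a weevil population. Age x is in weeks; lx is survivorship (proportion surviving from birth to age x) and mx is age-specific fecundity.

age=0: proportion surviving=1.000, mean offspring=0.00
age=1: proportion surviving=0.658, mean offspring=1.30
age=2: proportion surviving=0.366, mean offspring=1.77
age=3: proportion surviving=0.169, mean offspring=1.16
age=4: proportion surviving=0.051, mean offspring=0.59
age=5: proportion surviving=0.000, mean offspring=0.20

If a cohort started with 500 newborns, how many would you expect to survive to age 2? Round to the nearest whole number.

Expected survivors = N0 · l_2 = 500 × 0.366 = 183 → 183

183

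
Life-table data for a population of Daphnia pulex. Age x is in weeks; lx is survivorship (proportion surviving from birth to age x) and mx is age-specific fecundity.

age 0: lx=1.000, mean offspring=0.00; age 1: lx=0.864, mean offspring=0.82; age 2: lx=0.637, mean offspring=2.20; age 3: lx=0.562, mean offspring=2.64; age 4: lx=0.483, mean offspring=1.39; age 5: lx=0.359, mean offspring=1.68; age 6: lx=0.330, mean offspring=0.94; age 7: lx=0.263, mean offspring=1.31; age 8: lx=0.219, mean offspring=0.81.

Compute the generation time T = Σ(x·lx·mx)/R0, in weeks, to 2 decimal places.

3.40

lx·mx: 0, 0.70848, 1.4014, 1.48368, 0.67137, 0.60312, 0.3102, 0.34453, 0.17739 → R0 = 5.70017
x·lx·mx: 0, 0.70848, 2.8028, 4.45104, 2.68548, 3.0156, 1.8612, 2.41171, 1.41912 → Σ = 19.35543
T = 19.35543 / 5.70017 = 3.395588… → 3.40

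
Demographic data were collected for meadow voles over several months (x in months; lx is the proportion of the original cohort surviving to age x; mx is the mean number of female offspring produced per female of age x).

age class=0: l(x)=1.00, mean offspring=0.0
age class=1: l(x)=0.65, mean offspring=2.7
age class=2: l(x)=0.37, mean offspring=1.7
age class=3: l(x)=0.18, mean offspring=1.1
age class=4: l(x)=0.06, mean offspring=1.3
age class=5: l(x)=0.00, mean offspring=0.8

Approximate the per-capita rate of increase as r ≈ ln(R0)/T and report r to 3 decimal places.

0.664

R0 = Σ lx·mx = 0 + 1.755 + 0.629 + 0.198 + 0.078 + 0 = 2.66
Σ x·lx·mx = 3.919; T = 3.919/2.66 = 1.47331…
r ≈ ln(R0)/T = ln(2.66)/1.47331… = 0.66403… → 0.664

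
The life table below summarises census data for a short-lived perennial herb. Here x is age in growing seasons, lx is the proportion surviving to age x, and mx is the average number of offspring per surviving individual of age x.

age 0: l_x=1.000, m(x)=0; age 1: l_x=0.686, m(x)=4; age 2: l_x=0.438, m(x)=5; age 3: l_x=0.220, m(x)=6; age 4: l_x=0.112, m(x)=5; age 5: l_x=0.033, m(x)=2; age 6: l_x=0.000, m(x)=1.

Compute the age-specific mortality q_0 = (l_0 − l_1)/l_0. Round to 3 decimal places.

0.314

q_0 = (l_0 − l_1) / l_0 = (1 − 0.686) / 1
     = 0.314 / 1 = 0.314 → 0.314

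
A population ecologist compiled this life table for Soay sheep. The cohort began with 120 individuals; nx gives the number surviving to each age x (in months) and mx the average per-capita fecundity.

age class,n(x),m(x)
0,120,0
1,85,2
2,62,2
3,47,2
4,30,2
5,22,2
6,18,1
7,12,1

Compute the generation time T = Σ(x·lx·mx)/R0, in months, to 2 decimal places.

2.59

lx = nx/n0 = nx/120: 1, 0.70833…, 0.51667…, 0.39167…, 0.25, 0.18333…, 0.15, 0.1
lx·mx: 0, 1.416667…, 1.033333…, 0.783333…, 0.5, 0.366667…, 0.15, 0.1 → R0 = 4.35…
x·lx·mx: 0, 1.416667…, 2.066667…, 2.35…, 2, 1.833333…, 0.9, 0.7 → Σ = 11.266667…
T = 11.266667… / 4.35… = 2.590038… → 2.59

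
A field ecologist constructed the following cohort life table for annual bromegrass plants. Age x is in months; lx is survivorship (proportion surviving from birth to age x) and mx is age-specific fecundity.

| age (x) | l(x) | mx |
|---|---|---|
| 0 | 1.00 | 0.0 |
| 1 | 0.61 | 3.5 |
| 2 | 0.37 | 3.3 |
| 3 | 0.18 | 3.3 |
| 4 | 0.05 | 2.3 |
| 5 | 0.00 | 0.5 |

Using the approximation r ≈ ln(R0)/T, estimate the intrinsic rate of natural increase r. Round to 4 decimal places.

R0 = Σ lx·mx = 0 + 2.135 + 1.221 + 0.594 + 0.115 + 0 = 4.065
Σ x·lx·mx = 6.819; T = 6.819/4.065 = 1.67749…
r ≈ ln(R0)/T = ln(4.065)/1.67749… = 0.836019… → 0.8360

0.8360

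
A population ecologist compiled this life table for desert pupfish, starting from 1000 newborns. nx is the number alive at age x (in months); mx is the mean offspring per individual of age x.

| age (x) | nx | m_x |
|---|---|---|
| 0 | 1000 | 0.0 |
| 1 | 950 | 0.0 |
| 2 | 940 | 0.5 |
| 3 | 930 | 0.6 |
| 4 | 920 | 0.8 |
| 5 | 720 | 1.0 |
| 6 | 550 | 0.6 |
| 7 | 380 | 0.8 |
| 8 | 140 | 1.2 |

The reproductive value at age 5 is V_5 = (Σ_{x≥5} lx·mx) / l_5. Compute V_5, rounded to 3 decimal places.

lx = nx/n0 = nx/1000: 1, 0.95, 0.94, 0.93, 0.92, 0.72, 0.55, 0.38, 0.14
lx·mx for x ≥ 5: 0.72, 0.33, 0.304, 0.168 → sum = 1.522
V_5 = 1.522 / l_5 = 1.522 / 0.72 = 2.113889… → 2.114

2.114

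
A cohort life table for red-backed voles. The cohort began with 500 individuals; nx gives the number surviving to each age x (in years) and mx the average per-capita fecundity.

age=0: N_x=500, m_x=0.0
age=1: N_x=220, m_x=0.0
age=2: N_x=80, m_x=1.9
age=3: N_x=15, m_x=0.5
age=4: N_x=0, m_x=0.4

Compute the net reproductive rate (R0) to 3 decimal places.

lx = nx/n0 = nx/500: 1, 0.44, 0.16, 0.03, 0
lx·mx by age: 0, 0, 0.304, 0.015, 0
R0 = Σ lx·mx = 0.319 → 0.319

0.319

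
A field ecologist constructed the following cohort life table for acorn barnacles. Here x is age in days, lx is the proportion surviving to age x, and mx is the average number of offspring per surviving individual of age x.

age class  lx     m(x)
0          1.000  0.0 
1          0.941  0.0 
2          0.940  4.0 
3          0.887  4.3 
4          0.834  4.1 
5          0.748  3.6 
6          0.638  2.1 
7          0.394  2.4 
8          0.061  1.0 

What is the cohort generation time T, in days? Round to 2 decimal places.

lx·mx: 0, 0, 3.76, 3.8141, 3.4194, 2.6928, 1.3398, 0.9456, 0.061 → R0 = 16.0327
x·lx·mx: 0, 0, 7.52, 11.4423, 13.6776, 13.464, 8.0388, 6.6192, 0.488 → Σ = 61.2499
T = 61.2499 / 16.0327 = 3.820311… → 3.82

3.82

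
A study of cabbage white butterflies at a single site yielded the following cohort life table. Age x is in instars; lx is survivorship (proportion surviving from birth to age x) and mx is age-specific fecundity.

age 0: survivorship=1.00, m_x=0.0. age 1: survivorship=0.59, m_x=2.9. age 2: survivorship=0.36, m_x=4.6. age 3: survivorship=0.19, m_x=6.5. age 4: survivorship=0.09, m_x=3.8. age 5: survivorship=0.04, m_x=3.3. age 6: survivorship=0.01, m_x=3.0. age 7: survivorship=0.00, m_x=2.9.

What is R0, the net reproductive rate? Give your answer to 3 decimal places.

lx·mx by age: 0, 1.711, 1.656, 1.235, 0.342, 0.132, 0.03, 0
R0 = Σ lx·mx = 5.106 → 5.106

5.106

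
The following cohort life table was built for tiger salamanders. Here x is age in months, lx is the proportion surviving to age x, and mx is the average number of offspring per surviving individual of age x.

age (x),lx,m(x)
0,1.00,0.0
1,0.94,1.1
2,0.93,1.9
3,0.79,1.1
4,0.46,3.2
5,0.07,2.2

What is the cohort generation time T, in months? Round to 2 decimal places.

2.61

lx·mx: 0, 1.034, 1.767, 0.869, 1.472, 0.154 → R0 = 5.296
x·lx·mx: 0, 1.034, 3.534, 2.607, 5.888, 0.77 → Σ = 13.833
T = 13.833 / 5.296 = 2.611971… → 2.61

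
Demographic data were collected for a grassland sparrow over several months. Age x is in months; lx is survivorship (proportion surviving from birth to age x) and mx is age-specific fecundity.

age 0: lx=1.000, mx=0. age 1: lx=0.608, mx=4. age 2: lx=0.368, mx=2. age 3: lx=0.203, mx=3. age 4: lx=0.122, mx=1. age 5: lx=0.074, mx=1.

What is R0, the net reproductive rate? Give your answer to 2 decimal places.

3.97

lx·mx by age: 0, 2.432, 0.736, 0.609, 0.122, 0.074
R0 = Σ lx·mx = 3.973 → 3.97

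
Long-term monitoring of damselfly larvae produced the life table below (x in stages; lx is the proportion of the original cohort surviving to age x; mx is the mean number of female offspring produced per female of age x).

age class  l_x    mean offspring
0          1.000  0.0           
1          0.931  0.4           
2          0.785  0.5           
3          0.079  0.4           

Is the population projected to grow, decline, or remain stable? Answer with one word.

R0 = Σ lx·mx = 0 + 0.3724 + 0.3925 + 0.0316 = 0.7965
R0 < 1, so the population is declining.

declining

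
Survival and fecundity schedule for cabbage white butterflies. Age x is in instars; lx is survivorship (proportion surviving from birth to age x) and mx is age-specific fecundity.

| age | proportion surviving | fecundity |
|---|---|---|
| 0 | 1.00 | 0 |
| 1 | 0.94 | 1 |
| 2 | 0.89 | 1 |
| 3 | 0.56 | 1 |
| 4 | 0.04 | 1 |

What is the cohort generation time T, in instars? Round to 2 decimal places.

1.88

lx·mx: 0, 0.94, 0.89, 0.56, 0.04 → R0 = 2.43
x·lx·mx: 0, 0.94, 1.78, 1.68, 0.16 → Σ = 4.56
T = 4.56 / 2.43 = 1.876543… → 1.88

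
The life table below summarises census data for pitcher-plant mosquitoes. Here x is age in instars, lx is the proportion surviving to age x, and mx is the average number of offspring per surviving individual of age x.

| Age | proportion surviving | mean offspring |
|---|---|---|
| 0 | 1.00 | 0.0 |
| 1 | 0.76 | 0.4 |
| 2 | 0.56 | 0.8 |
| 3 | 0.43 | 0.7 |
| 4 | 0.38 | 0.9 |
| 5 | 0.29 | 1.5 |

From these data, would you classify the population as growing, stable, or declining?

R0 = Σ lx·mx = 0 + 0.304 + 0.448 + 0.301 + 0.342 + 0.435 = 1.83
R0 > 1, so the population is growing.

growing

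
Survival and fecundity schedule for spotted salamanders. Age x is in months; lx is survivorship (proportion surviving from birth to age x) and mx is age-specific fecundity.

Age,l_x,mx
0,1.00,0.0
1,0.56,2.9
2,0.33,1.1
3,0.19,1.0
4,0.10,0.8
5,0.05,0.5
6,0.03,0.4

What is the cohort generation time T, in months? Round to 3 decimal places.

lx·mx: 0, 1.624, 0.363, 0.19, 0.08, 0.025, 0.012 → R0 = 2.294
x·lx·mx: 0, 1.624, 0.726, 0.57, 0.32, 0.125, 0.072 → Σ = 3.437
T = 3.437 / 2.294 = 1.498256… → 1.498

1.498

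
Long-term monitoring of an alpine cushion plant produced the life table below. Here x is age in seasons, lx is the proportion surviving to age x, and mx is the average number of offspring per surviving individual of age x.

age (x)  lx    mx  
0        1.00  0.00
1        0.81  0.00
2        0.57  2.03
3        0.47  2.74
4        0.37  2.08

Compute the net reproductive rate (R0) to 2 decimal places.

3.21

lx·mx by age: 0, 0, 1.1571, 1.2878, 0.7696
R0 = Σ lx·mx = 3.2145 → 3.21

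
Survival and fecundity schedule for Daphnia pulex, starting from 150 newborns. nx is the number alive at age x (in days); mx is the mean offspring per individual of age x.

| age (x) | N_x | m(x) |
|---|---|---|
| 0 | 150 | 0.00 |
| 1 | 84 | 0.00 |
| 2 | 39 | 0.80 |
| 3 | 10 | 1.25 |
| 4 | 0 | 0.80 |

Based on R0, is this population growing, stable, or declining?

declining

lx = nx/n0 = nx/150: 1, 0.56, 0.26, 0.06667…, 0
R0 = Σ lx·mx = 0 + 0 + 0.208 + 0.083333… + 0 = 0.291333…
R0 < 1, so the population is declining.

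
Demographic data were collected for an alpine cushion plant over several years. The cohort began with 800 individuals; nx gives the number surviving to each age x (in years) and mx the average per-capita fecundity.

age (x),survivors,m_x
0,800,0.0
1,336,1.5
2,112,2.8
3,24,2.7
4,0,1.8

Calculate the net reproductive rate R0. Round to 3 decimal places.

lx = nx/n0 = nx/800: 1, 0.42, 0.14, 0.03, 0
lx·mx by age: 0, 0.63, 0.392, 0.081, 0
R0 = Σ lx·mx = 1.103 → 1.103

1.103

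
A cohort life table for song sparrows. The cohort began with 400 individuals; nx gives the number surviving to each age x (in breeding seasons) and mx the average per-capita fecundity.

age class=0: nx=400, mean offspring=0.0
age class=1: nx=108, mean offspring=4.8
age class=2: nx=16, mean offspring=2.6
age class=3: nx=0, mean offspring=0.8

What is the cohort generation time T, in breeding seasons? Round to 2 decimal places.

1.07

lx = nx/n0 = nx/400: 1, 0.27, 0.04, 0
lx·mx: 0, 1.296, 0.104, 0 → R0 = 1.4
x·lx·mx: 0, 1.296, 0.208, 0 → Σ = 1.504
T = 1.504 / 1.4 = 1.074286… → 1.07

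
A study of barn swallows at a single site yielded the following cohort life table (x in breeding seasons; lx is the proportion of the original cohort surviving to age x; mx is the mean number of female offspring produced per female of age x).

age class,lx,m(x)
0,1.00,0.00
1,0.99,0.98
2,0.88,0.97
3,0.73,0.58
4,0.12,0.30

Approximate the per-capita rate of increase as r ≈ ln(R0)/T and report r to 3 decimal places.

R0 = Σ lx·mx = 0 + 0.9702 + 0.8536 + 0.4234 + 0.036 = 2.2832
Σ x·lx·mx = 4.0916; T = 4.0916/2.2832 = 1.79205…
r ≈ ln(R0)/T = ln(2.2832)/1.79205… = 0.46069… → 0.461

0.461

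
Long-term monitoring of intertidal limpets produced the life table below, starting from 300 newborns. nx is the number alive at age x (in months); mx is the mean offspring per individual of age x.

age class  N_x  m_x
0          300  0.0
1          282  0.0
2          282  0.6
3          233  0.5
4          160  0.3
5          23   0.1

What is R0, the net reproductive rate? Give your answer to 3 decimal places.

lx = nx/n0 = nx/300: 1, 0.94, 0.94, 0.77667…, 0.53333…, 0.07667…
lx·mx by age: 0, 0, 0.564, 0.388333…, 0.16…, 0.007667…
R0 = Σ lx·mx = 1.12… → 1.120

1.120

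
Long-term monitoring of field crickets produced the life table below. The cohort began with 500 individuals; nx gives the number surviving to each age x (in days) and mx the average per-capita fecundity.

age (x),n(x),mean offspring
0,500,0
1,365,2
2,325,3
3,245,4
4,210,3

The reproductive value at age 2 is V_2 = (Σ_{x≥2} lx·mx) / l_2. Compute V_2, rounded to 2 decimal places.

7.95

lx = nx/n0 = nx/500: 1, 0.73, 0.65, 0.49, 0.42
lx·mx for x ≥ 2: 1.95, 1.96, 1.26 → sum = 5.17
V_2 = 5.17 / l_2 = 5.17 / 0.65 = 7.953846… → 7.95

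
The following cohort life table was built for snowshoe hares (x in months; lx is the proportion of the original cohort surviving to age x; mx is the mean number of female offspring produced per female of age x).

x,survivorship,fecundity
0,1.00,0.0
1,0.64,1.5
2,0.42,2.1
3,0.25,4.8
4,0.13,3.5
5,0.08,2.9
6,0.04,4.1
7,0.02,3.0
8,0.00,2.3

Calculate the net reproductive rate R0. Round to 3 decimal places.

3.953

lx·mx by age: 0, 0.96, 0.882, 1.2, 0.455, 0.232, 0.164, 0.06, 0
R0 = Σ lx·mx = 3.953 → 3.953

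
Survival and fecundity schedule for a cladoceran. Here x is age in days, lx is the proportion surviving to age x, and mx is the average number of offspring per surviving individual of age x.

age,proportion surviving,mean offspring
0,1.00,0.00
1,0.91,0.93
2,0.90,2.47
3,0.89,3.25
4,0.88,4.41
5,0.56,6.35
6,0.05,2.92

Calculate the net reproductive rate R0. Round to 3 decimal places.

13.545

lx·mx by age: 0, 0.8463, 2.223, 2.8925, 3.8808, 3.556, 0.146
R0 = Σ lx·mx = 13.5446 → 13.545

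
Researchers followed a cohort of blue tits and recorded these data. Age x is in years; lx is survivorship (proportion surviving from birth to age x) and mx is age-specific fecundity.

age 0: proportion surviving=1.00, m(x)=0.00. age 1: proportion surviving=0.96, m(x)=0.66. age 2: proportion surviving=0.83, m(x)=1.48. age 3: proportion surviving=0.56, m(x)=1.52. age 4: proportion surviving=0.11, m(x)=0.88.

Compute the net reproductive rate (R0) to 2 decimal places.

lx·mx by age: 0, 0.6336, 1.2284, 0.8512, 0.0968
R0 = Σ lx·mx = 2.81 → 2.81

2.81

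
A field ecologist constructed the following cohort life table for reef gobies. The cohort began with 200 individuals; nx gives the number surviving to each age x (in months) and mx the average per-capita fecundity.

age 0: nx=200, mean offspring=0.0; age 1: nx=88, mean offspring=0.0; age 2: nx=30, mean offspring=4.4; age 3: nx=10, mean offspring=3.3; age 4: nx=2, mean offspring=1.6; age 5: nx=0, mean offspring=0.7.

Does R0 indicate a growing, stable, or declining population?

declining

lx = nx/n0 = nx/200: 1, 0.44, 0.15, 0.05, 0.01, 0
R0 = Σ lx·mx = 0 + 0 + 0.66 + 0.165 + 0.016 + 0 = 0.841
R0 < 1, so the population is declining.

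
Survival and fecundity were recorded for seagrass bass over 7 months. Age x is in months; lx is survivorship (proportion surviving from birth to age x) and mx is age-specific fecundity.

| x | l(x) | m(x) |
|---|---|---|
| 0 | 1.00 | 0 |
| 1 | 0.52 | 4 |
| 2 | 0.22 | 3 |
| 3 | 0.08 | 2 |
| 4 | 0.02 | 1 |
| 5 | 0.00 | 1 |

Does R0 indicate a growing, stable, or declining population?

growing

R0 = Σ lx·mx = 0 + 2.08 + 0.66 + 0.16 + 0.02 + 0 = 2.92
R0 > 1, so the population is growing.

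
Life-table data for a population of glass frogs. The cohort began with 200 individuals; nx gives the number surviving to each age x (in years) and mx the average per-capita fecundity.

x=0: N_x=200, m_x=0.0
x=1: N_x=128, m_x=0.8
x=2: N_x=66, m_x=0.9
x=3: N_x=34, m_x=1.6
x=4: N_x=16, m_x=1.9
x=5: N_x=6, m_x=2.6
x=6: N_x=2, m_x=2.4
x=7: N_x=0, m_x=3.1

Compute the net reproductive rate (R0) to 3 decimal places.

1.335

lx = nx/n0 = nx/200: 1, 0.64, 0.33, 0.17, 0.08, 0.03, 0.01, 0
lx·mx by age: 0, 0.512, 0.297, 0.272, 0.152, 0.078, 0.024, 0
R0 = Σ lx·mx = 1.335 → 1.335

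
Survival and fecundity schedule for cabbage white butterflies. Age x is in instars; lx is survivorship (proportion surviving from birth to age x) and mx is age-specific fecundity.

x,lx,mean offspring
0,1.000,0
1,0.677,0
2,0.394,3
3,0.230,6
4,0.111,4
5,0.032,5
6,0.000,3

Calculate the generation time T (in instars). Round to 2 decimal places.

2.87

lx·mx: 0, 0, 1.182, 1.38, 0.444, 0.16, 0 → R0 = 3.166
x·lx·mx: 0, 0, 2.364, 4.14, 1.776, 0.8, 0 → Σ = 9.08
T = 9.08 / 3.166 = 2.867972… → 2.87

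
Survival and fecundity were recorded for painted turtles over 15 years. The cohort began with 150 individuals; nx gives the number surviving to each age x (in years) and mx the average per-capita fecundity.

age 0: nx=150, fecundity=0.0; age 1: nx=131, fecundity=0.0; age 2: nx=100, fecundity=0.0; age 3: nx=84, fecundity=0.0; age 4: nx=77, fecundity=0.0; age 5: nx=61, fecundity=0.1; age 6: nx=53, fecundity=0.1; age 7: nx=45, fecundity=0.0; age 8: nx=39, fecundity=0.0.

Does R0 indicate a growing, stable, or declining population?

lx = nx/n0 = nx/150: 1, 0.87333…, 0.66667…, 0.56, 0.51333…, 0.40667…, 0.35333…, 0.3, 0.26
R0 = Σ lx·mx = 0 + 0 + 0 + 0 + 0 + 0.040667… + 0.035333… + 0 + 0 = 0.076…
R0 < 1, so the population is declining.

declining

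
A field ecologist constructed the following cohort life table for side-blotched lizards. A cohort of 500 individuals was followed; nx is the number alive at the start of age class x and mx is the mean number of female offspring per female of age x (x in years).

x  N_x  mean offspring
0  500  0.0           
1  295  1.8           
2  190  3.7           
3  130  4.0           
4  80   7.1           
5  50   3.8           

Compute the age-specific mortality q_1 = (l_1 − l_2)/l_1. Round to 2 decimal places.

0.36

lx = nx/n0 = nx/500: 1, 0.59, 0.38, 0.26, 0.16, 0.1
q_1 = (l_1 − l_2) / l_1 = (0.59 − 0.38) / 0.59
     = 0.21 / 0.59 = 0.355932… → 0.36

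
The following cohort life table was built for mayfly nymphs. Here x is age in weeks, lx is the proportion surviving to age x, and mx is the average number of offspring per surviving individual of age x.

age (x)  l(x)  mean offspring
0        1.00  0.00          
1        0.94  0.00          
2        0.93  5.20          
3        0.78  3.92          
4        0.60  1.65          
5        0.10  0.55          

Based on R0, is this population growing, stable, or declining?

growing

R0 = Σ lx·mx = 0 + 0 + 4.836 + 3.0576 + 0.99 + 0.055 = 8.9386
R0 > 1, so the population is growing.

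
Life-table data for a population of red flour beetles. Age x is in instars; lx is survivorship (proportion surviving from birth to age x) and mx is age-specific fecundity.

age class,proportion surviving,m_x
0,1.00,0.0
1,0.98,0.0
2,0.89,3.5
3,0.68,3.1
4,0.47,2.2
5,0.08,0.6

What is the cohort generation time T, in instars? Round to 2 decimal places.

2.69

lx·mx: 0, 0, 3.115, 2.108, 1.034, 0.048 → R0 = 6.305
x·lx·mx: 0, 0, 6.23, 6.324, 4.136, 0.24 → Σ = 16.93
T = 16.93 / 6.305 = 2.68517… → 2.69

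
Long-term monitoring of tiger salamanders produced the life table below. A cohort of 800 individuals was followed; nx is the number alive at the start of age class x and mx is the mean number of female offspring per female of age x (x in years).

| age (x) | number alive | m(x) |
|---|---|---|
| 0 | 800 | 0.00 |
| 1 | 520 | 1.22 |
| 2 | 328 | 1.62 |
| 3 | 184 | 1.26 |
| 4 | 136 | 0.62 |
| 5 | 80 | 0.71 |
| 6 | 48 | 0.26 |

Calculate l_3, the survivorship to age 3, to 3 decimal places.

l_3 = n_3/n_0 = 184/800 = 0.23 → 0.230

0.230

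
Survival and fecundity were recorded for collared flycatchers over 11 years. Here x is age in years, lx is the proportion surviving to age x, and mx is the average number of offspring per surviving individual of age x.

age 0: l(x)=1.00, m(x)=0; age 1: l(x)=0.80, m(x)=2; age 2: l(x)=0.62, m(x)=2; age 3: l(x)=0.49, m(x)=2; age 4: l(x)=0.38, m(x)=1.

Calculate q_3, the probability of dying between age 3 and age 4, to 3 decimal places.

0.224

q_3 = (l_3 − l_4) / l_3 = (0.49 − 0.38) / 0.49
     = 0.11 / 0.49 = 0.22449… → 0.224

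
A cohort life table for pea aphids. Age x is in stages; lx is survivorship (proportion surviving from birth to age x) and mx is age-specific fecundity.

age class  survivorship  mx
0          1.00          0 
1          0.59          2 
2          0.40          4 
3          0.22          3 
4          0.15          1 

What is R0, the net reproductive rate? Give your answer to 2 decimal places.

lx·mx by age: 0, 1.18, 1.6, 0.66, 0.15
R0 = Σ lx·mx = 3.59 → 3.59

3.59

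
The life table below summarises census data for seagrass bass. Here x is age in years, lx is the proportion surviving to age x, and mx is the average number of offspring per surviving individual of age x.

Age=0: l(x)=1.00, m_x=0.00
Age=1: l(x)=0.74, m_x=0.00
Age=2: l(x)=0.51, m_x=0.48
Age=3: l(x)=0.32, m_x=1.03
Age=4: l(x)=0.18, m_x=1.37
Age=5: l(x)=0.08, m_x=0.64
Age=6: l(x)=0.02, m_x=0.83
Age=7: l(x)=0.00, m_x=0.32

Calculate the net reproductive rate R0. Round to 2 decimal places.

lx·mx by age: 0, 0, 0.2448, 0.3296, 0.2466, 0.0512, 0.0166, 0
R0 = Σ lx·mx = 0.8888 → 0.89

0.89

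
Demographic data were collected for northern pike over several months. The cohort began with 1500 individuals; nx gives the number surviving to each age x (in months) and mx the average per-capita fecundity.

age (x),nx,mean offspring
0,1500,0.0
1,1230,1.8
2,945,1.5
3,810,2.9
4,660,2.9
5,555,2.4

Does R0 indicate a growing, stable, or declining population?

growing

lx = nx/n0 = nx/1500: 1, 0.82, 0.63, 0.54, 0.44, 0.37
R0 = Σ lx·mx = 0 + 1.476 + 0.945 + 1.566 + 1.276 + 0.888 = 6.151
R0 > 1, so the population is growing.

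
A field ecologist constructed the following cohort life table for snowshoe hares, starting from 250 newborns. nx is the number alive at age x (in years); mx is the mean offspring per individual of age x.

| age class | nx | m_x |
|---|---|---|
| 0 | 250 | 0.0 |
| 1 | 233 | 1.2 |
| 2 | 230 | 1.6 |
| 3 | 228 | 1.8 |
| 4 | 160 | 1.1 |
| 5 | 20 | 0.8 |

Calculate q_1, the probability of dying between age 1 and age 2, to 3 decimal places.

lx = nx/n0 = nx/250: 1, 0.932, 0.92, 0.912, 0.64, 0.08
q_1 = (l_1 − l_2) / l_1 = (0.932 − 0.92) / 0.932
     = 0.012 / 0.932 = 0.012876… → 0.013

0.013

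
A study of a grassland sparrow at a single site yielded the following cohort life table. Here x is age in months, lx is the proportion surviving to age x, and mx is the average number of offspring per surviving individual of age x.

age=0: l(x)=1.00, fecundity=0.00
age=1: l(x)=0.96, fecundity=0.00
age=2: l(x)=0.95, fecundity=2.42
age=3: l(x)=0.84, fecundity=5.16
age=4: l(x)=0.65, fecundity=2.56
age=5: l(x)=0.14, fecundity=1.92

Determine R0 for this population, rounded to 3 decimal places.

8.566

lx·mx by age: 0, 0, 2.299, 4.3344, 1.664, 0.2688
R0 = Σ lx·mx = 8.5662 → 8.566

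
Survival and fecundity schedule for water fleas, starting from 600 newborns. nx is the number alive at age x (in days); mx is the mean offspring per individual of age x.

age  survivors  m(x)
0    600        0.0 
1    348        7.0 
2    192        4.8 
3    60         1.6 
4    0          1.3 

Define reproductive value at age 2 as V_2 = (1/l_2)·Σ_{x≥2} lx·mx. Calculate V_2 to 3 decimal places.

5.300

lx = nx/n0 = nx/600: 1, 0.58, 0.32, 0.1, 0
lx·mx for x ≥ 2: 1.536, 0.16, 0 → sum = 1.696
V_2 = 1.696 / l_2 = 1.696 / 0.32 = 5.3 → 5.300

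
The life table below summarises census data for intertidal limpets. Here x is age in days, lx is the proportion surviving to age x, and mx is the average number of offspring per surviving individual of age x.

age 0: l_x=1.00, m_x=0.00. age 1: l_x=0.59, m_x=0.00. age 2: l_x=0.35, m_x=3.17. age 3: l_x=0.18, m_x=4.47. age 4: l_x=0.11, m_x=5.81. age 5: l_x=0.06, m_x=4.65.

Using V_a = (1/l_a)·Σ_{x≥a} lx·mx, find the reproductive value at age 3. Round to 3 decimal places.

lx·mx for x ≥ 3: 0.8046, 0.6391, 0.279 → sum = 1.7227
V_3 = 1.7227 / l_3 = 1.7227 / 0.18 = 9.570556… → 9.571

9.571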